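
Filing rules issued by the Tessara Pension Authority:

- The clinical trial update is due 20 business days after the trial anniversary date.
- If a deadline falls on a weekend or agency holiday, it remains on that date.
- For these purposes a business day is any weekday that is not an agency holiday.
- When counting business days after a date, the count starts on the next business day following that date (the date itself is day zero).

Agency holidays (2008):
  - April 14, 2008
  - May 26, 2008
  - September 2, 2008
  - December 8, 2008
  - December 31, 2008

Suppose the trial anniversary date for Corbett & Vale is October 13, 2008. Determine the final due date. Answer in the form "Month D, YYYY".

November 10, 2008

Starting the day after October 13, 2008 and counting 20 business days lands on November 10, 2008.
No adjustment is made for weekends or holidays, so November 10, 2008 stands.
Deadline: November 10, 2008.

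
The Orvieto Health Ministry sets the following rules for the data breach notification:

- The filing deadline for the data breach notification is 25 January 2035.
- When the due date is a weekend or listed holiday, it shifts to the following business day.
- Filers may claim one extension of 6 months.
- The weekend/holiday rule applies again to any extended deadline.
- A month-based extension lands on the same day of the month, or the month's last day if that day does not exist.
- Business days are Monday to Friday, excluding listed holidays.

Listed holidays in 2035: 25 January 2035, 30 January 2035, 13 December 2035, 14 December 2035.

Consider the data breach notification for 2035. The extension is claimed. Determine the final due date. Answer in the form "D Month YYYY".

26 July 2035

The stated deadline is 25 January 2035.
25 January 2035 is a listed holiday, so it moves to the next business day, 26 January 2035 (Friday).
Add 6 months to 26 January 2035: 26 July 2035.
26 July 2035 (Thursday) is already a business day.
Final deadline: 26 July 2035.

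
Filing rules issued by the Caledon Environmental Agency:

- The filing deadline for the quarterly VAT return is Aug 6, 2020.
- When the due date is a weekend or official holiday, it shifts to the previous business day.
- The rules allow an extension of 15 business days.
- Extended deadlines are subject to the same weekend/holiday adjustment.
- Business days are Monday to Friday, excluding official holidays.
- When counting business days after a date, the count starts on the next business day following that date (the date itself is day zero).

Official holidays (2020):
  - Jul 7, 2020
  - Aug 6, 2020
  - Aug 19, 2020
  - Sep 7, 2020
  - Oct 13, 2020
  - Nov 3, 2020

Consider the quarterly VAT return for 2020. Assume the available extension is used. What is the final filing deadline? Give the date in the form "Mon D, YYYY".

Start from the fixed due date, Aug 6, 2020.
Aug 6, 2020 is a listed holiday; the preceding business day is Aug 5, 2020 (Wednesday).
Counting 15 further business days from Aug 5, 2020 reaches Aug 28, 2020.
Since Aug 28, 2020 is a Friday and not a holiday, the date is unchanged.
Deadline: Aug 28, 2020.

Aug 28, 2020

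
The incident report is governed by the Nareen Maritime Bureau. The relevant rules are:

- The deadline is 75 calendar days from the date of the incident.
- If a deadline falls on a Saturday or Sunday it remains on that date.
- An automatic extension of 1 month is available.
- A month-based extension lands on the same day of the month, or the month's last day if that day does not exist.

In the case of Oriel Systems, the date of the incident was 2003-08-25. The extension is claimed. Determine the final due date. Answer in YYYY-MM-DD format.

Trigger date 2003-08-25 + 75 calendar days = 2003-11-08.
2003-11-08 is a Saturday; no weekend or holiday adjustment applies.
The 1 month extension carries 2003-11-08 to 2003-12-08.
No adjustment is made for weekends or holidays, so 2003-12-08 stands.
So the filing is due 2003-12-08.

2003-12-08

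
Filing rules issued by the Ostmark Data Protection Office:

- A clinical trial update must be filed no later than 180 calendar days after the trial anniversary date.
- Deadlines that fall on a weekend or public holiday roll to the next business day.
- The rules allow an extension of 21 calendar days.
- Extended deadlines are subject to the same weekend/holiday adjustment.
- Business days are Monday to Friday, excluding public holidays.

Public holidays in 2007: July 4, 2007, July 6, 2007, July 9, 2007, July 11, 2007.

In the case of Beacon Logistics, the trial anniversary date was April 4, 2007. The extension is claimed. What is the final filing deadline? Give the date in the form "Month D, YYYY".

Adding 180 calendar days to April 4, 2007 gives October 1, 2007.
October 1, 2007 is a Monday and not a listed holiday, so it stands.
Add the 21 calendar-day extension to October 1, 2007: October 22, 2007.
October 22, 2007 falls on a Monday, which is a business day, so no adjustment is needed.
The final due date is October 22, 2007.

October 22, 2007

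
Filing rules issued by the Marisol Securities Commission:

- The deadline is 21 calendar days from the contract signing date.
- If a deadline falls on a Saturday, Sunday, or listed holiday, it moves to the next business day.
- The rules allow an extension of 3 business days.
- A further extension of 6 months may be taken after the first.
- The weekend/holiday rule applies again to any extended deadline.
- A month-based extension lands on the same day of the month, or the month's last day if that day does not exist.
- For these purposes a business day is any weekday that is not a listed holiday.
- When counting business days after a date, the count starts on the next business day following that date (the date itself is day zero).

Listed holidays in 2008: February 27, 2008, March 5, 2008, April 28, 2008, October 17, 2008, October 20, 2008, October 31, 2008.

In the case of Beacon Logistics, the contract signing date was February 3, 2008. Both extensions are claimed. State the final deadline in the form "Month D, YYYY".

21 calendar days after February 3, 2008 is February 24, 2008.
February 24, 2008 is a Sunday, so it moves to the next business day, February 25, 2008 (Monday).
The 3-business-day extension runs from February 25, 2008 to February 29, 2008.
February 29, 2008 (Friday) is already a business day.
The 6 months extension carries February 29, 2008 to August 29, 2008.
August 29, 2008 falls on a Friday, which is a business day, so no adjustment is needed.
So the filing is due August 29, 2008.

August 29, 2008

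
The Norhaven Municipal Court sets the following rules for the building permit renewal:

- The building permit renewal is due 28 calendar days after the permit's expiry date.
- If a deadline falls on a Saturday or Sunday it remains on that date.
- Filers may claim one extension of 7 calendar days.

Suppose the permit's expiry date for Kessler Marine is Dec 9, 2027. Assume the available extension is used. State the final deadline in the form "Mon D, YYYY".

From Dec 9, 2027, 28 calendar days later is Jan 6, 2028.
Jan 6, 2028 is a Thursday; no weekend or holiday adjustment applies.
Add the 7 calendar-day extension to Jan 6, 2028: Jan 13, 2028.
Jan 13, 2028 falls on a Thursday. The rules make no weekend/holiday allowance, so it remains Jan 13, 2028.
Deadline: Jan 13, 2028.

Jan 13, 2028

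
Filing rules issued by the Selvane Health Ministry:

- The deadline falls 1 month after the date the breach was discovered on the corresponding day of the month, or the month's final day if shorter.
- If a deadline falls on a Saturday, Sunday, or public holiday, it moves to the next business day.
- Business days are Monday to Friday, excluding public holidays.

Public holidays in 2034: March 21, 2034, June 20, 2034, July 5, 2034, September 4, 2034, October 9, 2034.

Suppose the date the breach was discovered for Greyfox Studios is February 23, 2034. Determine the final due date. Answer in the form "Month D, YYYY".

March 23, 2034

1 month after February 23, 2034, on the same day of the month, is March 23, 2034.
March 23, 2034 (Thursday) is already a business day.
So the filing is due March 23, 2034.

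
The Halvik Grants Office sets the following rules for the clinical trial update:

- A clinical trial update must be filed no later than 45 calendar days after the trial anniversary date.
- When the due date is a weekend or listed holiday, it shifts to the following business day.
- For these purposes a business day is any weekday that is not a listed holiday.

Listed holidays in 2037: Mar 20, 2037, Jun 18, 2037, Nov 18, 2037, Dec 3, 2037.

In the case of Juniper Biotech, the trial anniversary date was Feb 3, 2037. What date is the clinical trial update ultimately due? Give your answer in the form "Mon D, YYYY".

Mar 23, 2037

45 calendar days after Feb 3, 2037 is Mar 20, 2037.
Mar 20, 2037 falls on a listed holiday. Rolling to the next business day gives Mar 23, 2037, a Monday.
So the filing is due Mar 23, 2037.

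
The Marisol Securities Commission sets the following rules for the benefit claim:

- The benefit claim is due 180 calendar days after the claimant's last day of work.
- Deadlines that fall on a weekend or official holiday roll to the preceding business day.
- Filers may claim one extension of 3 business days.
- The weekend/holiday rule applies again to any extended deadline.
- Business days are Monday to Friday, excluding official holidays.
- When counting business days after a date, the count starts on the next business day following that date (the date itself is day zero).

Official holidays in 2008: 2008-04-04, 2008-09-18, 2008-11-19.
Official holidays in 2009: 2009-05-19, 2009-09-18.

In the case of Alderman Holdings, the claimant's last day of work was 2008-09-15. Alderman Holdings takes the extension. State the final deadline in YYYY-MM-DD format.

2009-03-18

From 2008-09-15, 180 calendar days later is 2009-03-14.
2009-03-14 falls on a Saturday. Rolling to the preceding business day gives 2009-03-13, a Friday.
The 3-business-day extension runs from 2009-03-13 to 2009-03-18.
Since 2009-03-18 is a Wednesday and not a holiday, the date is unchanged.
Final deadline: 2009-03-18.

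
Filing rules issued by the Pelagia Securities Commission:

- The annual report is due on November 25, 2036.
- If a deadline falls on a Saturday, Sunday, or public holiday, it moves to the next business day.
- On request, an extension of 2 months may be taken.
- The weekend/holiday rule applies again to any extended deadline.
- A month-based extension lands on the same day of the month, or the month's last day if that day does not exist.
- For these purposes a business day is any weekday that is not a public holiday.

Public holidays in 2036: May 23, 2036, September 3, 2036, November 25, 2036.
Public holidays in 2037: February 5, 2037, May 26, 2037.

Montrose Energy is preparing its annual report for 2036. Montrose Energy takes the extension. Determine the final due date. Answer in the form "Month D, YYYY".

The stated deadline is November 25, 2036.
November 25, 2036 falls on a listed holiday. Rolling to the next business day gives November 26, 2036, a Wednesday.
Add 2 months to November 26, 2036: January 26, 2037.
January 26, 2037 (Monday) is already a business day.
Final deadline: January 26, 2037.

January 26, 2037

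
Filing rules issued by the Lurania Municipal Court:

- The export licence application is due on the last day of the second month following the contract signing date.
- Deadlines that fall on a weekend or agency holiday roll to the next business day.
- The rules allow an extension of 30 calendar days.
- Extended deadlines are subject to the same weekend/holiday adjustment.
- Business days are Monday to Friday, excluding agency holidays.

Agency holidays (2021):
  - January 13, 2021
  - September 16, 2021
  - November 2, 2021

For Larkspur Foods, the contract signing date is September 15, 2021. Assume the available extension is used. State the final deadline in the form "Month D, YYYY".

The second month after September 15, 2021 is November 2021, whose last day is November 30, 2021.
Since November 30, 2021 is a Tuesday and not a holiday, the date is unchanged.
Add the 30 calendar-day extension to November 30, 2021: December 30, 2021.
December 30, 2021 falls on a Thursday, which is a business day, so no adjustment is needed.
The final due date is December 30, 2021.

December 30, 2021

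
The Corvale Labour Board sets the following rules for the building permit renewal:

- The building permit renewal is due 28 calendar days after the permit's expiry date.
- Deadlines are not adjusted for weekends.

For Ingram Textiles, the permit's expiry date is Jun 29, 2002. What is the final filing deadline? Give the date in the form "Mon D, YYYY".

Jul 27, 2002

From Jun 29, 2002, 28 calendar days later is Jul 27, 2002.
Jul 27, 2002 is a Saturday; no weekend or holiday adjustment applies.
So the filing is due Jul 27, 2002.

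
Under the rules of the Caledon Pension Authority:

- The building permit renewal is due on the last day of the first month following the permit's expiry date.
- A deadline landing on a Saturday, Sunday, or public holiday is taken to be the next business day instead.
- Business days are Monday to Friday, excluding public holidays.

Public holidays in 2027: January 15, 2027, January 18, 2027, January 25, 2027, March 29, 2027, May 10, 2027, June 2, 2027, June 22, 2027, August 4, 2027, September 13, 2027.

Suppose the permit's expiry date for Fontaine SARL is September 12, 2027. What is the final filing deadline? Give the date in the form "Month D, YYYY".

November 1, 2027

The first month after September 12, 2027 is October 2027, whose last day is October 31, 2027.
October 31, 2027 falls on a Sunday. Rolling to the next business day gives November 1, 2027, a Monday.
The final due date is November 1, 2027.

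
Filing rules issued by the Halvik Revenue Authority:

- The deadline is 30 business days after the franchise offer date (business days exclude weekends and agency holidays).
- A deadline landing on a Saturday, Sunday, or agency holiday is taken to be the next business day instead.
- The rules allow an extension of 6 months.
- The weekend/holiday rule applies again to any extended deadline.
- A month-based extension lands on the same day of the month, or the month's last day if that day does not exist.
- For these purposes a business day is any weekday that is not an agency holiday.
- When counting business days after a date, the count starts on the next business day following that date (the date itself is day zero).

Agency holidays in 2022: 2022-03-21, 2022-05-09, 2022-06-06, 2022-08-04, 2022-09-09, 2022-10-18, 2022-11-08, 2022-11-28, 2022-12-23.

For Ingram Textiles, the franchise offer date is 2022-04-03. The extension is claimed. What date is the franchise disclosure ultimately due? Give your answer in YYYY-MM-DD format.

2022-11-16

Counting 30 business days after 2022-04-03 (skipping weekends and listed holidays) reaches 2022-05-16.
2022-05-16 falls on a Monday, which is a business day, so no adjustment is needed.
The 6 months extension carries 2022-05-16 to 2022-11-16.
2022-11-16 (Wednesday) is already a business day.
So the filing is due 2022-11-16.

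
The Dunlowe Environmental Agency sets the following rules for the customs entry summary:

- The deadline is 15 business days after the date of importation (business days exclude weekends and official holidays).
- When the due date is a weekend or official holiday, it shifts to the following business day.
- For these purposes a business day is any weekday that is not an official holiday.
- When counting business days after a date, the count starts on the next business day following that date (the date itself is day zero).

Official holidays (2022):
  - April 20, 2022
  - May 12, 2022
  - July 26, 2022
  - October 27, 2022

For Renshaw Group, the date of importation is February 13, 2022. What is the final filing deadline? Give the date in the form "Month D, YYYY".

March 4, 2022

Counting 15 business days after February 13, 2022 (skipping weekends and listed holidays) reaches March 4, 2022.
Since March 4, 2022 is a Friday and not a holiday, the date is unchanged.
The final due date is March 4, 2022.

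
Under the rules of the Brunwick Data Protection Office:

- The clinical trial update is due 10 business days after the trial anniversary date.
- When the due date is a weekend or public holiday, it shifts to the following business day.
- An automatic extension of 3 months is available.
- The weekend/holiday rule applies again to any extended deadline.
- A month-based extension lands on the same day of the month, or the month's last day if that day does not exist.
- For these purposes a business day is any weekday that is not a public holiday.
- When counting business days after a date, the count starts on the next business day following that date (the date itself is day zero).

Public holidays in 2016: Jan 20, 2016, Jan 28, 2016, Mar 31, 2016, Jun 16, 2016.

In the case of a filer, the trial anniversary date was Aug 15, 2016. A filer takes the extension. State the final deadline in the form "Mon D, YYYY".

Nov 29, 2016

10 business days after Aug 15, 2016, excluding weekends and holidays, is Aug 29, 2016.
Since Aug 29, 2016 is a Monday and not a holiday, the date is unchanged.
The 3 months extension carries Aug 29, 2016 to Nov 29, 2016.
Nov 29, 2016 (Tuesday) is already a business day.
Deadline: Nov 29, 2016.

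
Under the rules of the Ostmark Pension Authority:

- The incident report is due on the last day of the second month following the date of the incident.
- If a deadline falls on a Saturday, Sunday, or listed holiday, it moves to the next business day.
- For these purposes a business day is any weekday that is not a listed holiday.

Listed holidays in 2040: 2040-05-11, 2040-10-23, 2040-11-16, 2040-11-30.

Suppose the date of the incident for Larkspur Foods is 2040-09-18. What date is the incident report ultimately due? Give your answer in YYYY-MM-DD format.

2 months after 2040-09-18 is November 2040; that month ends on 2040-11-30.
Because 2040-11-30 is a listed holiday, the deadline becomes 2040-12-03 (Monday).
Final deadline: 2040-12-03.

2040-12-03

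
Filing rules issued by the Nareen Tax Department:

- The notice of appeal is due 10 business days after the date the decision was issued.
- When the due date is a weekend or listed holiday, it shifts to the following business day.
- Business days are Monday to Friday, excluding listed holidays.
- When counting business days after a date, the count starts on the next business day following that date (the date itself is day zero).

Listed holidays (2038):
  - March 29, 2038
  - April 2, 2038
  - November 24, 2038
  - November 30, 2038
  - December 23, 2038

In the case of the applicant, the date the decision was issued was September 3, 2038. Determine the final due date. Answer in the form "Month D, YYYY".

September 17, 2038

Counting 10 business days after September 3, 2038 (skipping weekends and listed holidays) reaches September 17, 2038.
September 17, 2038 falls on a Friday, which is a business day, so no adjustment is needed.
Final deadline: September 17, 2038.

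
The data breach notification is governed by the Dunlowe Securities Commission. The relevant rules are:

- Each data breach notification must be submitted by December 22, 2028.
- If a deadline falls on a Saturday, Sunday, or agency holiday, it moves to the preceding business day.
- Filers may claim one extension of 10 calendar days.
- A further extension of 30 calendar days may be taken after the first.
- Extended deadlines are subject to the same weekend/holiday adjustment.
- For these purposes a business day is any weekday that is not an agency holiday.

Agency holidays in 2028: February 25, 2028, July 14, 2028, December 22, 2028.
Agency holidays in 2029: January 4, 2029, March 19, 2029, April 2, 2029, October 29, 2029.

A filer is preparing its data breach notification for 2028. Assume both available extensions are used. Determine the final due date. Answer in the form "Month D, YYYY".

January 26, 2029

Start from the fixed due date, December 22, 2028.
December 22, 2028 is a listed holiday; the preceding business day is December 21, 2028 (Thursday).
Applying the 10-calendar-day extension: December 21, 2028 + 10 days = December 31, 2028.
Because December 31, 2028 is a Sunday, the deadline becomes December 29, 2028 (Friday).
The 30-calendar-day extension moves the deadline from December 29, 2028 to January 28, 2029.
January 28, 2029 is a Sunday, so it moves to the preceding business day, January 26, 2029 (Friday).
Final deadline: January 26, 2029.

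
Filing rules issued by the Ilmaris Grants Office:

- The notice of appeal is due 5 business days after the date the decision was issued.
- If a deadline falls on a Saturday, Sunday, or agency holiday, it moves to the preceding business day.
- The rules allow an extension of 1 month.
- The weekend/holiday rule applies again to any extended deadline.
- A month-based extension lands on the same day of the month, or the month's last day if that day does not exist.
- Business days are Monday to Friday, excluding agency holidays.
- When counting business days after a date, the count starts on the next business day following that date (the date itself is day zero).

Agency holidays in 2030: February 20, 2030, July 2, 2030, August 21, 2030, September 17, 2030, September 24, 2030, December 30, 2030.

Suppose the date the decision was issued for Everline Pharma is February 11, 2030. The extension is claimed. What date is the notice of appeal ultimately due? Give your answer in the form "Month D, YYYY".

Starting the day after February 11, 2030 and counting 5 business days lands on February 18, 2030.
Since February 18, 2030 is a Monday and not a holiday, the date is unchanged.
Applying the 1 month extension: 1 month after February 18, 2030 is March 18, 2030.
Since March 18, 2030 is a Monday and not a holiday, the date is unchanged.
Deadline: March 18, 2030.

March 18, 2030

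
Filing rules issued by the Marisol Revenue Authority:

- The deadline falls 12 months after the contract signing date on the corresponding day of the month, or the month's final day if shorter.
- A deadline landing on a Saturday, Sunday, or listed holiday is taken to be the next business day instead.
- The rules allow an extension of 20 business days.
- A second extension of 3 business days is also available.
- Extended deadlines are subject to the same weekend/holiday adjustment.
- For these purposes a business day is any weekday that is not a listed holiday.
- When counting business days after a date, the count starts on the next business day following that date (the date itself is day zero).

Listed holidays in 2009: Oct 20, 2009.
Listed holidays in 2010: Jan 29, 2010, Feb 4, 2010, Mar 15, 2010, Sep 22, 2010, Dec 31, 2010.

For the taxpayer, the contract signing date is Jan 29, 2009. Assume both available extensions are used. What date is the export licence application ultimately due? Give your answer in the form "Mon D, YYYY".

12 months after Jan 29, 2009, on the same day of the month, is Jan 29, 2010.
Jan 29, 2010 falls on a listed holiday. Rolling to the next business day gives Feb 1, 2010, a Monday.
Applying the 20-business-day extension: 20 business days after Feb 1, 2010 is Mar 2, 2010.
Mar 2, 2010 (Tuesday) is already a business day.
Applying the 3-business-day extension: 3 business days after Mar 2, 2010 is Mar 5, 2010.
Mar 5, 2010 (Friday) is already a business day.
Final deadline: Mar 5, 2010.

Mar 5, 2010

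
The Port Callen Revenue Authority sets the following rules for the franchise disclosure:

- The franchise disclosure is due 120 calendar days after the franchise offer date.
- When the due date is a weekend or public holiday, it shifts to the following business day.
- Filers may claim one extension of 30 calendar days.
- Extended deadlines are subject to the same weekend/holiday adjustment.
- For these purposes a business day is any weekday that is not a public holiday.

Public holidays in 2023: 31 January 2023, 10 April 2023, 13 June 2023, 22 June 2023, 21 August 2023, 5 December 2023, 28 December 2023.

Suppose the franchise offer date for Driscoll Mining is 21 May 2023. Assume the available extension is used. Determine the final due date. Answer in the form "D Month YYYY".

From 21 May 2023, 120 calendar days later is 18 September 2023.
18 September 2023 falls on a Monday, which is a business day, so no adjustment is needed.
Applying the 30-calendar-day extension: 18 September 2023 + 30 days = 18 October 2023.
18 October 2023 (Wednesday) is already a business day.
Deadline: 18 October 2023.

18 October 2023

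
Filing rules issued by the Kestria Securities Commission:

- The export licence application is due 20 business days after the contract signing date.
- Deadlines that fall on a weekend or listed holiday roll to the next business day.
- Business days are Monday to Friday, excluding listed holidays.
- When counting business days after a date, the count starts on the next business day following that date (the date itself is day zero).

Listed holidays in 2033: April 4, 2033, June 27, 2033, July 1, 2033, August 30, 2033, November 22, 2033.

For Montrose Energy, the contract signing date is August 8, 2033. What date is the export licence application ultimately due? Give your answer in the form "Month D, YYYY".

Counting 20 business days after August 8, 2033 (skipping weekends and listed holidays) reaches September 6, 2033.
September 6, 2033 (Tuesday) is already a business day.
Deadline: September 6, 2033.

September 6, 2033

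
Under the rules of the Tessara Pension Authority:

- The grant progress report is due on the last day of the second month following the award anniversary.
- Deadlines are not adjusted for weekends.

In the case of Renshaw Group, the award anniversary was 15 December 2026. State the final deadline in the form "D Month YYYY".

The second month after 15 December 2026 is February 2027, whose last day is 28 February 2027.
28 February 2027 is a Sunday; no weekend or holiday adjustment applies.
The final due date is 28 February 2027.

28 February 2027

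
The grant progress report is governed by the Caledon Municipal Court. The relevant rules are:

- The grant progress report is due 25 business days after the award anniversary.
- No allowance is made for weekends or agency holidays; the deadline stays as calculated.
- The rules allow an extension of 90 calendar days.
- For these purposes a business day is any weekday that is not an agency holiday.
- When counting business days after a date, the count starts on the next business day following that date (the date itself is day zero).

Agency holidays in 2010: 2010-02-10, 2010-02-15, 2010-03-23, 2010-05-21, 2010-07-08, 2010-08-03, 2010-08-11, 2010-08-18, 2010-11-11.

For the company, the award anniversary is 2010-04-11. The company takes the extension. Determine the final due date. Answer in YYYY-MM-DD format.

Starting the day after 2010-04-11 and counting 25 business days lands on 2010-05-14.
No adjustment is made for weekends or holidays, so 2010-05-14 stands.
Applying the 90-calendar-day extension: 2010-05-14 + 90 days = 2010-08-12.
2010-08-12 falls on a Thursday. The rules make no weekend/holiday allowance, so it remains 2010-08-12.
Deadline: 2010-08-12.

2010-08-12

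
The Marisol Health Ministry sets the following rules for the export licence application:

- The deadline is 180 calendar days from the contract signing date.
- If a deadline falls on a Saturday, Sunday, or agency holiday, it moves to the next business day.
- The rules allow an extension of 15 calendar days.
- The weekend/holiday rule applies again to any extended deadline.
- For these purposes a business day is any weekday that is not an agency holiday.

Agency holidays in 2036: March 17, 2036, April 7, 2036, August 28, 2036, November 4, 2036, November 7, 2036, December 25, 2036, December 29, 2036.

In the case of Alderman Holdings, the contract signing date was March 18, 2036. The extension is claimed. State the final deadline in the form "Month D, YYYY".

180 calendar days after March 18, 2036 is September 14, 2036.
Because September 14, 2036 is a Sunday, the deadline becomes September 15, 2036 (Monday).
The 15-calendar-day extension moves the deadline from September 15, 2036 to September 30, 2036.
Since September 30, 2036 is a Tuesday and not a holiday, the date is unchanged.
So the filing is due September 30, 2036.

September 30, 2036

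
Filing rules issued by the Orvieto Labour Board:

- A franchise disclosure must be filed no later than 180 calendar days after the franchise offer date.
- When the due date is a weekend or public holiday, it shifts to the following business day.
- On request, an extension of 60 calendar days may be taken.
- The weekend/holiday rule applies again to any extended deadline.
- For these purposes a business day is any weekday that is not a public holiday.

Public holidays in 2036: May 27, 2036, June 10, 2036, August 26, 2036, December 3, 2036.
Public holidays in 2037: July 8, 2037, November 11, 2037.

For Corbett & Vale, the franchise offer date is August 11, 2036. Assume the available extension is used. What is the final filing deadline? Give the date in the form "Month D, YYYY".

From August 11, 2036, 180 calendar days later is February 7, 2037.
February 7, 2037 is a Saturday; the next business day is February 9, 2037 (Monday).
The 60-calendar-day extension moves the deadline from February 9, 2037 to April 10, 2037.
April 10, 2037 is a Friday and not a listed holiday, so it stands.
So the filing is due April 10, 2037.

April 10, 2037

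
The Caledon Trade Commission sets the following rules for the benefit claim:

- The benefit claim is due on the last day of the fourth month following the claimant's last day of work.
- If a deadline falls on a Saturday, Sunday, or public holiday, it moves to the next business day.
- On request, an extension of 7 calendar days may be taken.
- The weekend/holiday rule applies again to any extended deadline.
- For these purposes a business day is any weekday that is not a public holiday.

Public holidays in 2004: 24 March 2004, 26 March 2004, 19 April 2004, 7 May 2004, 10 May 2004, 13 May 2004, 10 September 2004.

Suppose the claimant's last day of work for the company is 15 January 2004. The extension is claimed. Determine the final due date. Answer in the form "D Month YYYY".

The fourth month after 15 January 2004 is May 2004, whose last day is 31 May 2004.
Since 31 May 2004 is a Monday and not a holiday, the date is unchanged.
Applying the 7-calendar-day extension: 31 May 2004 + 7 days = 7 June 2004.
7 June 2004 is a Monday and not a listed holiday, so it stands.
Deadline: 7 June 2004.

7 June 2004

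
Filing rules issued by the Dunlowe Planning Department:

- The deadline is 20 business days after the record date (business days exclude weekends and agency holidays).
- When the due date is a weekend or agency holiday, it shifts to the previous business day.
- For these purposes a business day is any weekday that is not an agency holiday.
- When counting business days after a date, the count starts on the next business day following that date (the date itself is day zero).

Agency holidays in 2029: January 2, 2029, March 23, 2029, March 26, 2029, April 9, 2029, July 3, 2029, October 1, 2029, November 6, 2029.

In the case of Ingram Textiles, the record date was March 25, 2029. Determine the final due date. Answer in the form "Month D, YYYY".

Counting 20 business days after March 25, 2029 (skipping weekends and listed holidays) reaches April 24, 2029.
April 24, 2029 falls on a Tuesday, which is a business day, so no adjustment is needed.
The final due date is April 24, 2029.

April 24, 2029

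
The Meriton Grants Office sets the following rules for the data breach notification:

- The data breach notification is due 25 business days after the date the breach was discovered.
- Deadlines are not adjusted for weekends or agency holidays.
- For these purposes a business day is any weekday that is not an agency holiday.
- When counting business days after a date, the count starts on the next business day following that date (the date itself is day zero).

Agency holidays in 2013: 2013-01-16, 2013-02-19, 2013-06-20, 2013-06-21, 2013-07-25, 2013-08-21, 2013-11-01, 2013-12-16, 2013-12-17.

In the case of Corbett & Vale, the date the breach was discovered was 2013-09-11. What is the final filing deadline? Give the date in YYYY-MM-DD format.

2013-10-16

25 business days after 2013-09-11, excluding weekends and holidays, is 2013-10-16.
No adjustment is made for weekends or holidays, so 2013-10-16 stands.
Deadline: 2013-10-16.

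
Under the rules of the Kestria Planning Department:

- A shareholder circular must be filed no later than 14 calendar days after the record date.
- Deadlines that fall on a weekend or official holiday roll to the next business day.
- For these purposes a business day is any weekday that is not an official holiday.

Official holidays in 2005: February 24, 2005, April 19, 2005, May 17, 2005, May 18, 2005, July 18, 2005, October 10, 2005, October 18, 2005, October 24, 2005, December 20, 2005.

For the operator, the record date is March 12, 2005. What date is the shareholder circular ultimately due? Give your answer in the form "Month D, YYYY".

March 28, 2005

Trigger date March 12, 2005 + 14 calendar days = March 26, 2005.
Because March 26, 2005 is a Saturday, the deadline becomes March 28, 2005 (Monday).
Deadline: March 28, 2005.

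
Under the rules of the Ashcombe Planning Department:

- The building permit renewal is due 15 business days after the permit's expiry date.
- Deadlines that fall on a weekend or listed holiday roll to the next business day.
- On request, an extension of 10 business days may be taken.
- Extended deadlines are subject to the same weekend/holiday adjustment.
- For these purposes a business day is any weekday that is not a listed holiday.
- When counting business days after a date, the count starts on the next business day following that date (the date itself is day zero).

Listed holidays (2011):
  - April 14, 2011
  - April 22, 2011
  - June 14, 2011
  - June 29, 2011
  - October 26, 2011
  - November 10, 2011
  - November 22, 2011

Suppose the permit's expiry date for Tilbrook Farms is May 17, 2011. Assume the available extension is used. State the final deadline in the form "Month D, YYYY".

15 business days after May 17, 2011, excluding weekends and holidays, is June 7, 2011.
June 7, 2011 falls on a Tuesday, which is a business day, so no adjustment is needed.
Counting 10 further business days from June 7, 2011 reaches June 22, 2011.
June 22, 2011 (Wednesday) is already a business day.
Final deadline: June 22, 2011.

June 22, 2011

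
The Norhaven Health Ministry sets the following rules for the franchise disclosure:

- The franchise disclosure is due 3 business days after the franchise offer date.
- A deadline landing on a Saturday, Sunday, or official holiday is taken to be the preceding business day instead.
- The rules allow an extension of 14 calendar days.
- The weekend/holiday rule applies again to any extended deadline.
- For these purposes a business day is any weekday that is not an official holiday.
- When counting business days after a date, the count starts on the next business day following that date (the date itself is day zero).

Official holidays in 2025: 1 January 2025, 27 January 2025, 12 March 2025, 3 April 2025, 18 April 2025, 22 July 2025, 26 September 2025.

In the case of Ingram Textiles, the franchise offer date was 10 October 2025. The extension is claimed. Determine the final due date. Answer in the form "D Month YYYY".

Starting the day after 10 October 2025 and counting 3 business days lands on 15 October 2025.
15 October 2025 is a Wednesday and not a listed holiday, so it stands.
Add the 14 calendar-day extension to 15 October 2025: 29 October 2025.
29 October 2025 (Wednesday) is already a business day.
The final due date is 29 October 2025.

29 October 2025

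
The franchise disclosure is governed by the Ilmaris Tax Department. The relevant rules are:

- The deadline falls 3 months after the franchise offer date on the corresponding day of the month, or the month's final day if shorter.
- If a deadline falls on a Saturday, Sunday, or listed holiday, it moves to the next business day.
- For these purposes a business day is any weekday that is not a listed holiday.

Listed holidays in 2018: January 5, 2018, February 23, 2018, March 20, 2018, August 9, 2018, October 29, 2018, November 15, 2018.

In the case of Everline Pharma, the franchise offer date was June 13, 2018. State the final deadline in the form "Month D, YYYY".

Moving 3 months forward from June 13, 2018 on the corresponding day gives September 13, 2018.
September 13, 2018 falls on a Thursday, which is a business day, so no adjustment is needed.
Deadline: September 13, 2018.

September 13, 2018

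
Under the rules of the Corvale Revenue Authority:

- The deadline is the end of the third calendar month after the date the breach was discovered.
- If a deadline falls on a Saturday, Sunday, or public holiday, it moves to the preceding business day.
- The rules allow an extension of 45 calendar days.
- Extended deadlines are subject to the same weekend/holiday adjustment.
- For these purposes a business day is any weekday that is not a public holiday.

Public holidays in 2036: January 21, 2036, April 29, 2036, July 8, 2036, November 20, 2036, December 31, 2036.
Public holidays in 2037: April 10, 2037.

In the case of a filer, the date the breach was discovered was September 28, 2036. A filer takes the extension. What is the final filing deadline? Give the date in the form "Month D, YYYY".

3 months after September 28, 2036 is December 2036; that month ends on December 31, 2036.
Because December 31, 2036 is a listed holiday, the deadline becomes December 30, 2036 (Tuesday).
The 45-calendar-day extension moves the deadline from December 30, 2036 to February 13, 2037.
Since February 13, 2037 is a Friday and not a holiday, the date is unchanged.
The final due date is February 13, 2037.

February 13, 2037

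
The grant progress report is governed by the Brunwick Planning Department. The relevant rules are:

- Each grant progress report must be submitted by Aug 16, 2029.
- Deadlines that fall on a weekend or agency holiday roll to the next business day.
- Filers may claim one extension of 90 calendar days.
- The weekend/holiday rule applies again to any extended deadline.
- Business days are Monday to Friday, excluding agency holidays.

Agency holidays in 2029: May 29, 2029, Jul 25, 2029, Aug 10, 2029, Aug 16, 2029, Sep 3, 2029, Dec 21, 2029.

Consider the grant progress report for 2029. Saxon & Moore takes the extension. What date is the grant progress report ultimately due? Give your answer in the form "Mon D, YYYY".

The statutory due date is Aug 16, 2029.
Aug 16, 2029 is a listed holiday, so it moves to the next business day, Aug 17, 2029 (Friday).
Applying the 90-calendar-day extension: Aug 17, 2029 + 90 days = Nov 15, 2029.
Nov 15, 2029 (Thursday) is already a business day.
Deadline: Nov 15, 2029.

Nov 15, 2029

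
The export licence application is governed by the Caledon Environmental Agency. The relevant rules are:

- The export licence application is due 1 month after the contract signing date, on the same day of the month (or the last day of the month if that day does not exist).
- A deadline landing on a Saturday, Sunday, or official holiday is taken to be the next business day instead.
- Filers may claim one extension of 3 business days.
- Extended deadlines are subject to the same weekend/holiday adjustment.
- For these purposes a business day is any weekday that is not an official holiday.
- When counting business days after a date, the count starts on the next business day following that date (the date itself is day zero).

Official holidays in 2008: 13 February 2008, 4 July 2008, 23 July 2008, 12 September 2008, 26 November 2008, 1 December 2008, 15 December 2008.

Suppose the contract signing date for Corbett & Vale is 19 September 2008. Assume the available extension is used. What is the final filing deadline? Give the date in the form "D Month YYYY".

1 month from 19 September 2008 is 19 October 2008.
19 October 2008 is a Sunday, so it moves to the next business day, 20 October 2008 (Monday).
Applying the 3-business-day extension: 3 business days after 20 October 2008 is 23 October 2008.
23 October 2008 is a Thursday and not a listed holiday, so it stands.
Final deadline: 23 October 2008.

23 October 2008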